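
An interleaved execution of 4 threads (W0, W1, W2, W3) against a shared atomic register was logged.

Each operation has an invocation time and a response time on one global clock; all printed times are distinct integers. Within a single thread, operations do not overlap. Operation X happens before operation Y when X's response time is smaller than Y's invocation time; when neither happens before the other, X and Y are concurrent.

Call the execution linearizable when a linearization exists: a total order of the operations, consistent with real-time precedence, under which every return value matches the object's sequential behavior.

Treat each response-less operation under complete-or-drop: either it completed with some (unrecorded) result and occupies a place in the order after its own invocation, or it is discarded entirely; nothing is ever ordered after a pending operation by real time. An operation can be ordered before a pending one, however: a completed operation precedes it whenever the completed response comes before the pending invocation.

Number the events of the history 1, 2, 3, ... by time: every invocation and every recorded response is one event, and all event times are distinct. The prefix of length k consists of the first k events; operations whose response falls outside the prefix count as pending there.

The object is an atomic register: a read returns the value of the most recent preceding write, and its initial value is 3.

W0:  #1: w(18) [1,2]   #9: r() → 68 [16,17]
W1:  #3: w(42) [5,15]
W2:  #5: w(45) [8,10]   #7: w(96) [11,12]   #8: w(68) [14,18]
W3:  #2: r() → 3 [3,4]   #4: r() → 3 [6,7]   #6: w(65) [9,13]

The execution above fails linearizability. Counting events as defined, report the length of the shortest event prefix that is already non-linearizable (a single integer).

4

events 1..3 are still linearizable — one witness is #1:
1. #1 w(18), leaving value 18
include event 4 — #2 responding at 4 — and every candidate order breaks
for example #1, #2 fails at step 2: #2 r() → 3 is not legal there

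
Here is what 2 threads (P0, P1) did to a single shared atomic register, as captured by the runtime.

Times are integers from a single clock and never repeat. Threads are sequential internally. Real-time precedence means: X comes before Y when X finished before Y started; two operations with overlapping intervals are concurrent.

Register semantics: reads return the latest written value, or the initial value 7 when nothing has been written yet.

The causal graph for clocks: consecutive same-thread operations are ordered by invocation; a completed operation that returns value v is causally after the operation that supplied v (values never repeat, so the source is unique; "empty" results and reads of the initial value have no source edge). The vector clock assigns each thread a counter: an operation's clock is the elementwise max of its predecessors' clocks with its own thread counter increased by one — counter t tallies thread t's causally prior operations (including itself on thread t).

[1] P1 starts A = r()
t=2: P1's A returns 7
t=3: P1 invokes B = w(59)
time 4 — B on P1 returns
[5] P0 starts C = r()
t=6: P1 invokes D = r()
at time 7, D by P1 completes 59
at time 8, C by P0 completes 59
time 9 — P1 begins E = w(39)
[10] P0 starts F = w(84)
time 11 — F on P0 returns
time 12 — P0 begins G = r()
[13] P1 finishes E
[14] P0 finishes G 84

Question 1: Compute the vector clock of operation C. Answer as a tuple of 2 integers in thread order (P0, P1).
invoked at 1, A has no predecessors; its own P1 bump gives (0, 1)
invoked at 3, B merges VC(A)=(0, 1) and bumps P1's slot → (0, 2)
invoked at 6, D merges VC(B)=(0, 2) and bumps P1's slot → (0, 3)
invoked at 5, C merges VC(B)=(0, 2) and bumps P0's slot → (1, 2)
invoked at 9, E merges VC(D)=(0, 3) and bumps P1's slot → (0, 4)
invoked at 10, F merges VC(C)=(1, 2) and bumps P0's slot → (2, 2)
invoked at 12, G merges VC(F)=(2, 2) and bumps P0's slot → (3, 2)
target: VC(C) = (1, 2)

(1, 2)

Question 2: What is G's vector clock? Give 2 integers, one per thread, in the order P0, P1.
A, invoked 1, has no incoming edges; only P1's bump applies → (0, 1)
B (invocation 3): componentwise max over VC(A)=(0, 1), +1 at P1, giving (0, 2)
D (invocation 6): componentwise max over VC(B)=(0, 2), +1 at P1, giving (0, 3)
C (invocation 5): componentwise max over VC(B)=(0, 2), +1 at P0, giving (1, 2)
E (invocation 9): componentwise max over VC(D)=(0, 3), +1 at P1, giving (0, 4)
F (invocation 10): componentwise max over VC(C)=(1, 2), +1 at P0, giving (2, 2)
G (invocation 12): componentwise max over VC(F)=(2, 2), +1 at P0, giving (3, 2)
target: VC(G) = (3, 2)

(3, 2)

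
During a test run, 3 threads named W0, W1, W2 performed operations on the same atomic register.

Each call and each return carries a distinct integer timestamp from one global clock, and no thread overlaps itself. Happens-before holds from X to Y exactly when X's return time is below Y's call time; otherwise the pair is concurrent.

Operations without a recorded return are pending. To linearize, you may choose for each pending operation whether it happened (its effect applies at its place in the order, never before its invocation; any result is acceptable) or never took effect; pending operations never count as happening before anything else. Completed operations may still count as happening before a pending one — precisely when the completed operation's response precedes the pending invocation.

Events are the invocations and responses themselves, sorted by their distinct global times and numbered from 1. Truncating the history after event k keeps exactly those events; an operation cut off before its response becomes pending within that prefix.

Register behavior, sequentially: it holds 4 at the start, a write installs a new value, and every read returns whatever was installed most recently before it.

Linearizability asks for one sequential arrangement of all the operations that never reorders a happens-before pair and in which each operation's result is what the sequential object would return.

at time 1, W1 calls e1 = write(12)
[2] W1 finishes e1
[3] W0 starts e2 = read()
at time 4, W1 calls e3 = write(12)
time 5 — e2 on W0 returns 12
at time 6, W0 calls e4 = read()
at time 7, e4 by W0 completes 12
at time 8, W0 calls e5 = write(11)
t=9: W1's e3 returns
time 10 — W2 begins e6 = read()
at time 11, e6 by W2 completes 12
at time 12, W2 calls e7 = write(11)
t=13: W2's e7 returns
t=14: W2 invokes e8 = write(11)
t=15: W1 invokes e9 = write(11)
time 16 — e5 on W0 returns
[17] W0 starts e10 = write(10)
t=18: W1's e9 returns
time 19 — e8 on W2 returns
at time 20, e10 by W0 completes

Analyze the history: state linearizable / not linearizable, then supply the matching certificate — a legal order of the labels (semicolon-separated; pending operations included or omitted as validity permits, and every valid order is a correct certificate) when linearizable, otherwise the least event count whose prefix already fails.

linearizable — witness: e1; e2; e3; e4; e6; e5; e7; e8; e9; e10

step 1: e1 write(12) — value 12
step 2: e2 read() → 12 — value 12
step 3: e3 write(12) — value 12
step 4: e4 read() → 12 — value 12
step 5: e6 read() → 12 — value 12
step 6: e5 write(11) — value 11
step 7: e7 write(11) — value 11
step 8: e8 write(11) — value 11
step 9: e9 write(11) — value 11
step 10: e10 write(10) — value 10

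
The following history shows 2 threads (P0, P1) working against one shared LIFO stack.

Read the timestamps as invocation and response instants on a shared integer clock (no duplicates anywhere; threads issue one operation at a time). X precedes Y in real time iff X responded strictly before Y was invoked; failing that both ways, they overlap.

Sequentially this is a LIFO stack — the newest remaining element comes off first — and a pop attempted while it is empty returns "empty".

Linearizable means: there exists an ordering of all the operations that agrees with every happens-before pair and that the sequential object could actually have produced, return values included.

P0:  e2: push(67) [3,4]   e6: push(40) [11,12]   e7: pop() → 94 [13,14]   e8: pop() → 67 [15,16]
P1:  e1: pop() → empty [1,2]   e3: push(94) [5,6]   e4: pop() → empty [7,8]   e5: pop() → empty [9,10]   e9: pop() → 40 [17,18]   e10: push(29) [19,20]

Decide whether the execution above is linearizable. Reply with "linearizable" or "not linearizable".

prefix check: 1..7 passes, 1..8 fails once e4's time-8 response joins
exhaustive check: the 4 completed LIFO stack ops admit one real-time order; illegal
one such order, e1, e2, e3, e4, breaks at step 4 where e4 pop() → empty is illegal

not linearizable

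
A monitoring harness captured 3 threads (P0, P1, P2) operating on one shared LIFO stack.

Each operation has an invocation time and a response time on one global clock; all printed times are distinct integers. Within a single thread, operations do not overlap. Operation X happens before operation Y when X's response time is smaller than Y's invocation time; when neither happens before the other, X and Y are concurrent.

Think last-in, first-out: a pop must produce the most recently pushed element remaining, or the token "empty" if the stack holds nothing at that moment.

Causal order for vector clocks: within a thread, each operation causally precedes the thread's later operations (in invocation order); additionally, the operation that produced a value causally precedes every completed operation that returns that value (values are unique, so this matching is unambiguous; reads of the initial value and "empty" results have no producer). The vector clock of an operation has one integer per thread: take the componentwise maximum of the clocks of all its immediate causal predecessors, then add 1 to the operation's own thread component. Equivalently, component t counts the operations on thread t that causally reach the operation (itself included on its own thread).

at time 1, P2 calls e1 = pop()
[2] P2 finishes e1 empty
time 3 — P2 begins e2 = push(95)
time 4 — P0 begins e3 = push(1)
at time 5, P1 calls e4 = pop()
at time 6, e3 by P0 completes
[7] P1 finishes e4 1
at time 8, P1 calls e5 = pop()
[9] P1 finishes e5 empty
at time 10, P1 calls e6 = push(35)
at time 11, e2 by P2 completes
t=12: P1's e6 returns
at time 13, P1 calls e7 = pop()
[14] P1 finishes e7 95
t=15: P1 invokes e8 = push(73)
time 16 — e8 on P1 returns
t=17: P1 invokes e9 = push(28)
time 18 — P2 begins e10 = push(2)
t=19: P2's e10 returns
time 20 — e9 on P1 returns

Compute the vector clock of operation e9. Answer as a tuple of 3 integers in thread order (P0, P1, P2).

e1 (invocation 1): nothing precedes it; P2's component alone gives (0, 0, 1)
e3 (invocation 4): nothing precedes it; P0's component alone gives (1, 0, 0)
merge at e2 (invoked 3): VC(e1)=(0, 0, 1), own-thread bump on P2 → (0, 0, 2)
merge at e4 (invoked 5): VC(e3)=(1, 0, 0), own-thread bump on P1 → (1, 1, 0)
merge at e10 (invoked 18): VC(e2)=(0, 0, 2), own-thread bump on P2 → (0, 0, 3)
merge at e5 (invoked 8): VC(e4)=(1, 1, 0), own-thread bump on P1 → (1, 2, 0)
merge at e6 (invoked 10): VC(e5)=(1, 2, 0), own-thread bump on P1 → (1, 3, 0)
merge at e7 (invoked 13): VC(e2)=(0, 0, 2), VC(e6)=(1, 3, 0), own-thread bump on P1 → (1, 4, 2)
merge at e8 (invoked 15): VC(e7)=(1, 4, 2), own-thread bump on P1 → (1, 5, 2)
merge at e9 (invoked 17): VC(e8)=(1, 5, 2), own-thread bump on P1 → (1, 6, 2)
target: VC(e9) = (1, 6, 2)

(1, 6, 2)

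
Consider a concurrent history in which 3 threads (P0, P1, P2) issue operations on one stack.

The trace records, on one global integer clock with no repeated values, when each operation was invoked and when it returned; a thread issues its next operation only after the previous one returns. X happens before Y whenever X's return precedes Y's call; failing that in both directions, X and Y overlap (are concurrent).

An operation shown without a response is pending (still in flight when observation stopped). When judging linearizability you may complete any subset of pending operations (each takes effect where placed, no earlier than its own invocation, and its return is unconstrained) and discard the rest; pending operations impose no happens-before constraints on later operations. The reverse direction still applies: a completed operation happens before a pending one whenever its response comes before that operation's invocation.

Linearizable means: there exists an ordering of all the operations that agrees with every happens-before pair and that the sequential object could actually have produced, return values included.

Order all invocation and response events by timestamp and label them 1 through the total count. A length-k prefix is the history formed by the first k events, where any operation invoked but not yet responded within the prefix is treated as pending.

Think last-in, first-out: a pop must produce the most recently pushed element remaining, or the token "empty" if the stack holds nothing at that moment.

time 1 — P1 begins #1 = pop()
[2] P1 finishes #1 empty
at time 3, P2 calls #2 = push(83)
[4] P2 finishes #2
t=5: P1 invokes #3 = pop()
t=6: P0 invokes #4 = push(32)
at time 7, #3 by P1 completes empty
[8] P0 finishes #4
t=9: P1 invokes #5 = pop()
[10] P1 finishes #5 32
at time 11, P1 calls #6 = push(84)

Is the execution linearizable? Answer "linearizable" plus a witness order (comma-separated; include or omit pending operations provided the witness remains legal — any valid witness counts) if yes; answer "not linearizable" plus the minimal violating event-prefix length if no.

events 1..6 are fine; event 7 — the response of #3 at time 7 — makes the prefix non-linearizable
exactly one order of the 3 completed ops respects real time; the stack replay fails
including or dropping the 1 pending operation (#4) in any combination fails
e.g. #1, #2, #3 (pending dropped): illegal at step 3, since #3 pop() → empty cannot apply there

not linearizable — minimal violating prefix: 7 events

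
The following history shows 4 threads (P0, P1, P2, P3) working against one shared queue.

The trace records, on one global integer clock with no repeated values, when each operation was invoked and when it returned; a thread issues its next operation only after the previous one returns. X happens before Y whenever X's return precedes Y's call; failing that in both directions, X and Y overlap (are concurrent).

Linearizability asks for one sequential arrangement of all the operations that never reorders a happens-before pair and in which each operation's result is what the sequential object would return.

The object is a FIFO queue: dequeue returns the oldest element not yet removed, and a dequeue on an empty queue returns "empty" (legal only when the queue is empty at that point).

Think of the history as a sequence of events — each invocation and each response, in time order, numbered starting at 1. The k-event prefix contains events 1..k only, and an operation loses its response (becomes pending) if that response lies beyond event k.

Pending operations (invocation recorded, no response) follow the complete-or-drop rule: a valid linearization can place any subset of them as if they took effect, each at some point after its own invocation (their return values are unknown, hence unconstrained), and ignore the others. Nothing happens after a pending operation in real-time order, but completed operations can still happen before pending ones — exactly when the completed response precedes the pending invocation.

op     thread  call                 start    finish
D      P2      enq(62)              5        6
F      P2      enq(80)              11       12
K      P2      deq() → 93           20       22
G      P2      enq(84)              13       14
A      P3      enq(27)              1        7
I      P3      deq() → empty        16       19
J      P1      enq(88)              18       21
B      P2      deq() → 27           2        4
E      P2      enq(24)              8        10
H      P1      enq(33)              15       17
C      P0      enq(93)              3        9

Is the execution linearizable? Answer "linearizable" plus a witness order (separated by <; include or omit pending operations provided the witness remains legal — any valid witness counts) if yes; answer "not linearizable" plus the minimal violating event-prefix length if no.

not linearizable — minimal violating prefix: 19 events

prefix check: 1..18 passes, 1..19 fails once I's time-19 response joins
30 orders of the 9 completed queue ops respect real time; none is legal
including or dropping the 1 pending operation (J) in any combination fails
one such order, A, B, C, D, E, F, G, H, I (pending dropped), breaks at step 9 where I deq() → empty is illegal
one such order, A, B, C, D, E, F, G, I, H (pending dropped), breaks at step 8 where I deq() → empty is illegal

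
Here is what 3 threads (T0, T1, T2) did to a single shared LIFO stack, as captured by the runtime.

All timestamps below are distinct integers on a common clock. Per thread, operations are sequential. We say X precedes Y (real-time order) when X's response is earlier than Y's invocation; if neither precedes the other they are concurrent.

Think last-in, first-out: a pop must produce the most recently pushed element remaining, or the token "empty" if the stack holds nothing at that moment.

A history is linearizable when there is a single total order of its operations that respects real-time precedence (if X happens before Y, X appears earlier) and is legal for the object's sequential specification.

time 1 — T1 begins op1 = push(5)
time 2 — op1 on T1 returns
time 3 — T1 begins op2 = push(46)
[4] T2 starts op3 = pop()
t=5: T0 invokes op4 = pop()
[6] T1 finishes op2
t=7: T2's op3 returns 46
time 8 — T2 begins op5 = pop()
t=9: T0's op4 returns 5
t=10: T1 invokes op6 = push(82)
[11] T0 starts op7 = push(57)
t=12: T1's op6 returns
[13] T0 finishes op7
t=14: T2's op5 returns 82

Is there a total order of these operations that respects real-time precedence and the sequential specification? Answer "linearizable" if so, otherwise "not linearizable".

witness order: op1, op2, op3, op4, op6, op5, op7
after step 1 (op1 push(5)): stack <5>
after step 2 (op2 push(46)): stack <5,46>
after step 3 (op3 pop() → 46): stack <5>
after step 4 (op4 pop() → 5): stack <>
after step 5 (op6 push(82)): stack <82>
after step 6 (op5 pop() → 82): stack <>
after step 7 (op7 push(57)): stack <57>

linearizable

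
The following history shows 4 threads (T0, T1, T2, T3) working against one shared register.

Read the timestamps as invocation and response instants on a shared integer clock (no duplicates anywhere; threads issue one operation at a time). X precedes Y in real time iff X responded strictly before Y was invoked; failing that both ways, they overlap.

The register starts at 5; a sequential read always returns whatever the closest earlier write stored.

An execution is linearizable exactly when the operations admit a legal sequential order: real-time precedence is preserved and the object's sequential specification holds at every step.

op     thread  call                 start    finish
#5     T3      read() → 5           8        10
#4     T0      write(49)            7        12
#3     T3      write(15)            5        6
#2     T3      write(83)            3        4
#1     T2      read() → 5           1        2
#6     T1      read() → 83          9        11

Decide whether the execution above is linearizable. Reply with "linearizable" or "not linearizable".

through event 9 a valid linearization exists; event 10 (#5 responding at time 10) ends that
a single order respects real time; the 4 completed register operations fail replay along it
completion choices over the 2 pending operations (#4, #6) were checked; none helps
take #1, #2, #3, #5 (pending dropped): step 4 already fails, because #5 read() → 5 cannot occur there

not linearizable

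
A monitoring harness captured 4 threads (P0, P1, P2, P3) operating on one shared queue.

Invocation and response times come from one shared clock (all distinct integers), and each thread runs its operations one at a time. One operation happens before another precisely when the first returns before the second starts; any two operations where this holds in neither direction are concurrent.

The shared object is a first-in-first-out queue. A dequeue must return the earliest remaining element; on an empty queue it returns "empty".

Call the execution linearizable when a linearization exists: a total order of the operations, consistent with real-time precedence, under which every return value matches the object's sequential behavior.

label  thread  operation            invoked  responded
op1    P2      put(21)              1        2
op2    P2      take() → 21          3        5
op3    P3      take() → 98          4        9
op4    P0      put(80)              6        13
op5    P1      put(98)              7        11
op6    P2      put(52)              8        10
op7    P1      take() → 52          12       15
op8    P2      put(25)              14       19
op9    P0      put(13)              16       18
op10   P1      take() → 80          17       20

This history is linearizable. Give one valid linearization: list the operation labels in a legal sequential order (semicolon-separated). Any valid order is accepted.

after step 1 (op1 put(21)): queue <21>
after step 2 (op2 take() → 21): queue <>
after step 3 (op5 put(98)): queue <98>
after step 4 (op3 take() → 98): queue <>
after step 5 (op6 put(52)): queue <52>
after step 6 (op4 put(80)): queue <52,80>
after step 7 (op7 take() → 52): queue <80>
after step 8 (op8 put(25)): queue <80,25>
after step 9 (op9 put(13)): queue <80,25,13>
after step 10 (op10 take() → 80): queue <25,13>

op1; op2; op5; op3; op6; op4; op7; op8; op9; op10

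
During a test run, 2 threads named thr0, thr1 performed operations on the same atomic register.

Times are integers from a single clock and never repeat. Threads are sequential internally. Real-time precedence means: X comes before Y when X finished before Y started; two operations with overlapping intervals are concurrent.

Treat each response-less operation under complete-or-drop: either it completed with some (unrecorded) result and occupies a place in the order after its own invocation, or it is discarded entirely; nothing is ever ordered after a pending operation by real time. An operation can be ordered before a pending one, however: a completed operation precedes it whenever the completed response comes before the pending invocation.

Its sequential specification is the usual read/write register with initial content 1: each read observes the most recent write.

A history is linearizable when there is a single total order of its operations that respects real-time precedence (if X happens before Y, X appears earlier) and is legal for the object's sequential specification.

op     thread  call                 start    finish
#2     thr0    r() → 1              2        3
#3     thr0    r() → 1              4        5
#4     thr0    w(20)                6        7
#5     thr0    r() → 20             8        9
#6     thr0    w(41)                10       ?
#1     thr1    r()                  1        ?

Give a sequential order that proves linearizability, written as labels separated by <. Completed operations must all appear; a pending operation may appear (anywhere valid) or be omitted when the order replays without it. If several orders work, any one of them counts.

#1 < #2 < #3 < #4 < #5

after step 1 (#1 r() (pending, included)): value 1
after step 2 (#2 r() → 1): value 1
after step 3 (#3 r() → 1): value 1
after step 4 (#4 w(20)): value 20
after step 5 (#5 r() → 20): value 20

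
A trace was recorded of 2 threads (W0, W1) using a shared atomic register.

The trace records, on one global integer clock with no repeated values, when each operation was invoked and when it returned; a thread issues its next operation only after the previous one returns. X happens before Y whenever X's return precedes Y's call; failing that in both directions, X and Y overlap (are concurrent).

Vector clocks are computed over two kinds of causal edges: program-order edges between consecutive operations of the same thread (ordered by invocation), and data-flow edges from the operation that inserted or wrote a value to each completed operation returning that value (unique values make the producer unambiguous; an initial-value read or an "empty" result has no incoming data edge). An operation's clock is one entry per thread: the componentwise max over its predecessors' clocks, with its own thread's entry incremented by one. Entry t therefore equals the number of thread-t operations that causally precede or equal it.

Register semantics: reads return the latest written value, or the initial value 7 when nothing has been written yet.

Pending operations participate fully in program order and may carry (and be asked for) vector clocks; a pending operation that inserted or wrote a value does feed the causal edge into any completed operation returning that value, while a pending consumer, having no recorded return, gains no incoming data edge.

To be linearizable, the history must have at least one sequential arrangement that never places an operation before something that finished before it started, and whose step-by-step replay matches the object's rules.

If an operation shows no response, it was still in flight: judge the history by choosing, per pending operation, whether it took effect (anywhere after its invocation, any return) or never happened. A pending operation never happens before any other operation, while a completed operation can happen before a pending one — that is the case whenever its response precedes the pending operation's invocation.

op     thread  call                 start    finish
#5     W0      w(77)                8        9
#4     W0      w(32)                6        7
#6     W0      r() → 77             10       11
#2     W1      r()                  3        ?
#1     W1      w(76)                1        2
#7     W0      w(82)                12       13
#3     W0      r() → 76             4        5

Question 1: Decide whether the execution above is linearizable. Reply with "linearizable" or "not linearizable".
a witness: #1, #2, #3, #4, #5, #6, #7
1. #1 w(76), leaving value 76
2. #2 r() (pending, included), leaving value 76
3. #3 r() → 76, leaving value 76
4. #4 w(32), leaving value 32
5. #5 w(77), leaving value 77
6. #6 r() → 77, leaving value 77
7. #7 w(82), leaving value 82

linearizable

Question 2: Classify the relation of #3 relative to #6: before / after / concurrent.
Answer: before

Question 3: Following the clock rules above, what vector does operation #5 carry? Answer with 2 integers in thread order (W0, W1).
Answer: (3, 1)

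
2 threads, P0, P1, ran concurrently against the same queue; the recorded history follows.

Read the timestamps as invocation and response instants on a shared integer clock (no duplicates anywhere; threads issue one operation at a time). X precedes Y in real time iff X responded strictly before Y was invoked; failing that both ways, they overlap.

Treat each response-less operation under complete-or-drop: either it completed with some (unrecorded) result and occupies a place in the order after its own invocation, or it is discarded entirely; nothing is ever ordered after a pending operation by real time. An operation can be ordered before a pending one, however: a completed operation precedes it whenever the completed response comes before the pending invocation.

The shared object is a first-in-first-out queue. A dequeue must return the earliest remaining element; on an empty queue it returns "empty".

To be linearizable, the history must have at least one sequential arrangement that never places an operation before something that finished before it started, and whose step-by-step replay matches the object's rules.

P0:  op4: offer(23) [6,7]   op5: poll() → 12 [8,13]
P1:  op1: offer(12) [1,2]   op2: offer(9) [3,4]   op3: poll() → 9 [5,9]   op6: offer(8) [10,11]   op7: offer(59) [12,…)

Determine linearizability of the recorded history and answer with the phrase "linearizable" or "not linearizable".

one valid linearization: op1, op2, op4, op5, op3, op6
step 1: op1 offer(12) — queue <12>
step 2: op2 offer(9) — queue <12,9>
step 3: op4 offer(23) — queue <12,9,23>
step 4: op5 poll() → 12 — queue <9,23>
step 5: op3 poll() → 9 — queue <23>
step 6: op6 offer(8) — queue <23,8>

linearizable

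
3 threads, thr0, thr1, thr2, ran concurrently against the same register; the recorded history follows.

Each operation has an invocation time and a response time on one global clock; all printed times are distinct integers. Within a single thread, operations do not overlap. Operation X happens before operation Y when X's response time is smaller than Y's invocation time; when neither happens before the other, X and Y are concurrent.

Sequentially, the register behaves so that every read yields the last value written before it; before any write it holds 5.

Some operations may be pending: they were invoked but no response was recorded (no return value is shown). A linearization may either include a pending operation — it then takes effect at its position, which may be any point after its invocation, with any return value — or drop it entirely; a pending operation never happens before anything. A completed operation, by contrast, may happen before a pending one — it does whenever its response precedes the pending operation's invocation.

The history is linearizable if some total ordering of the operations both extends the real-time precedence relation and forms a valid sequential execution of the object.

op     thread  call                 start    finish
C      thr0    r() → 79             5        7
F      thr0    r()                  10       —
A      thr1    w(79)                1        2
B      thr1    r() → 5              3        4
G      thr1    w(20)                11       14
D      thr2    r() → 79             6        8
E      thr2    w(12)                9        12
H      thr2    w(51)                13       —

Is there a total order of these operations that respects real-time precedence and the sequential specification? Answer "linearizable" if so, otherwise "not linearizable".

not linearizable

the violation lands at event 4, B's response at time 4: events 1..3 linearize, events 1..4 do not
exactly one order of the 2 completed ops respects real time; the register replay fails
take A, B: step 2 already fails, because B r() → 5 cannot occur there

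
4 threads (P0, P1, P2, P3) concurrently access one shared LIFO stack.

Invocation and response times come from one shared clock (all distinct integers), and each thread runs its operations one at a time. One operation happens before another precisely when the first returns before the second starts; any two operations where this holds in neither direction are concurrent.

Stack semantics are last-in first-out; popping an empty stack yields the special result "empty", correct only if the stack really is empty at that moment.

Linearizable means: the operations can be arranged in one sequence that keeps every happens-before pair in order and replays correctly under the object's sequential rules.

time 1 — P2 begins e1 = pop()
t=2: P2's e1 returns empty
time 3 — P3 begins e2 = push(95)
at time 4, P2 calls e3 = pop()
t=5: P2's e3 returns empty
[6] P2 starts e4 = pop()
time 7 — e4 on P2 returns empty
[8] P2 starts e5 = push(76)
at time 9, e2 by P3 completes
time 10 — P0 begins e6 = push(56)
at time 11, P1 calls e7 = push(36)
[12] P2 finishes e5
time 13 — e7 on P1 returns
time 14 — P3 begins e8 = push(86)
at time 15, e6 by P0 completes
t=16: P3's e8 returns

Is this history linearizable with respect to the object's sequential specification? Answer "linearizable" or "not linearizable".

a witness: e1, e3, e4, e2, e5, e6, e7, e8
after step 1 (e1 pop() → empty): stack <>
after step 2 (e3 pop() → empty): stack <>
after step 3 (e4 pop() → empty): stack <>
after step 4 (e2 push(95)): stack <95>
after step 5 (e5 push(76)): stack <95,76>
after step 6 (e6 push(56)): stack <95,76,56>
after step 7 (e7 push(36)): stack <95,76,56,36>
after step 8 (e8 push(86)): stack <95,76,56,36,86>

linearizable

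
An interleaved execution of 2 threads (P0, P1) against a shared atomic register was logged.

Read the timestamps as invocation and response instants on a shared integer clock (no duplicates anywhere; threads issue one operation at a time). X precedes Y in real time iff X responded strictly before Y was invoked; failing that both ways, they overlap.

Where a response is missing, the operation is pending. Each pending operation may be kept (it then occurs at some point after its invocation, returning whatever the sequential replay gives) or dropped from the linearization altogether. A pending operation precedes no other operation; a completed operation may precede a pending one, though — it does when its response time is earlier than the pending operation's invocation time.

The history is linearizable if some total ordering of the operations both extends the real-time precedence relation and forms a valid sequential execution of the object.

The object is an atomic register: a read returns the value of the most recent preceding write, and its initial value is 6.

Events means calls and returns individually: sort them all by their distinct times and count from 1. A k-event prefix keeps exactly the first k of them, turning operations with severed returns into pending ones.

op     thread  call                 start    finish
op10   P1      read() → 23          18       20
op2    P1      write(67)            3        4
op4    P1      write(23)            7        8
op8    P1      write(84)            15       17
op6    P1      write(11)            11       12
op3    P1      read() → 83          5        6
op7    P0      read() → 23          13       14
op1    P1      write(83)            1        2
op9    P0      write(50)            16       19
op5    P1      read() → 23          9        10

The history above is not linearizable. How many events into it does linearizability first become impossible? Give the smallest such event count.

one valid order for events 1..5 is op1, op2:
step 1: op1 write(83) — value 83
step 2: op2 write(67) — value 67
at event 6 (op3's time-6 response) nothing linearizes any more
take op1, op2, op3: step 3 already fails, because op3 read() → 83 cannot occur there

6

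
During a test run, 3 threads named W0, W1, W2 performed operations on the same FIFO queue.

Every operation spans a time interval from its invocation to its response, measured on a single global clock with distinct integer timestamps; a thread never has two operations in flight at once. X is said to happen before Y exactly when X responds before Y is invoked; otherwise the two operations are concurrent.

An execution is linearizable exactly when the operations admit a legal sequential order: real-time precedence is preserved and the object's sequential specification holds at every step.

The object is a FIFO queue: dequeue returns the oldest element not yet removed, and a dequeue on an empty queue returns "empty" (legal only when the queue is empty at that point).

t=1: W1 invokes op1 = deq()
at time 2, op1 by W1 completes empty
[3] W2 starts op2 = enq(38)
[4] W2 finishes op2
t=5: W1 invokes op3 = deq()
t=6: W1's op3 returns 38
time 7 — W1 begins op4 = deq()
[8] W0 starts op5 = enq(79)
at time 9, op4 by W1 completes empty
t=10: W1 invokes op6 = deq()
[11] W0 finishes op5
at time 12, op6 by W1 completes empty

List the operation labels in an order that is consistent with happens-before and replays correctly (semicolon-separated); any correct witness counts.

op1; op2; op3; op4; op6; op5

1. op1 deq() → empty, leaving queue <>
2. op2 enq(38), leaving queue <38>
3. op3 deq() → 38, leaving queue <>
4. op4 deq() → empty, leaving queue <>
5. op6 deq() → empty, leaving queue <>
6. op5 enq(79), leaving queue <79>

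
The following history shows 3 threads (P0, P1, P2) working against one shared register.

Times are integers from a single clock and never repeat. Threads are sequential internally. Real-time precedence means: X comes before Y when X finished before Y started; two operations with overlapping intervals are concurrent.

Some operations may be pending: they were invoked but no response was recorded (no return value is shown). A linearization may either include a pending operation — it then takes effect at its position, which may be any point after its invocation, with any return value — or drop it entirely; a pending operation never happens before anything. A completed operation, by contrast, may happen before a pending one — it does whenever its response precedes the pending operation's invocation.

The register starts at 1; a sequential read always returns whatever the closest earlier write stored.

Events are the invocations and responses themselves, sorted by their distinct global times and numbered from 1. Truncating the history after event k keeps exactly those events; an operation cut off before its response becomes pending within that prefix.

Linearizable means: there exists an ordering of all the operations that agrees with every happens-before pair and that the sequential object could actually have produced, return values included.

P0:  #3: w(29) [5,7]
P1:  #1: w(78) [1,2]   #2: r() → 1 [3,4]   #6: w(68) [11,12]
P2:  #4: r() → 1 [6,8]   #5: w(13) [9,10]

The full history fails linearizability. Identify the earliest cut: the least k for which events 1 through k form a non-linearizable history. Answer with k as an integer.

4

events 1..3 are still linearizable — one witness is #1:
1. #1 w(78), leaving value 78
event 4 — #2's response, time 4 — after it, nothing linearizes
for example #1, #2 fails at step 2: #2 r() → 1 is not legal there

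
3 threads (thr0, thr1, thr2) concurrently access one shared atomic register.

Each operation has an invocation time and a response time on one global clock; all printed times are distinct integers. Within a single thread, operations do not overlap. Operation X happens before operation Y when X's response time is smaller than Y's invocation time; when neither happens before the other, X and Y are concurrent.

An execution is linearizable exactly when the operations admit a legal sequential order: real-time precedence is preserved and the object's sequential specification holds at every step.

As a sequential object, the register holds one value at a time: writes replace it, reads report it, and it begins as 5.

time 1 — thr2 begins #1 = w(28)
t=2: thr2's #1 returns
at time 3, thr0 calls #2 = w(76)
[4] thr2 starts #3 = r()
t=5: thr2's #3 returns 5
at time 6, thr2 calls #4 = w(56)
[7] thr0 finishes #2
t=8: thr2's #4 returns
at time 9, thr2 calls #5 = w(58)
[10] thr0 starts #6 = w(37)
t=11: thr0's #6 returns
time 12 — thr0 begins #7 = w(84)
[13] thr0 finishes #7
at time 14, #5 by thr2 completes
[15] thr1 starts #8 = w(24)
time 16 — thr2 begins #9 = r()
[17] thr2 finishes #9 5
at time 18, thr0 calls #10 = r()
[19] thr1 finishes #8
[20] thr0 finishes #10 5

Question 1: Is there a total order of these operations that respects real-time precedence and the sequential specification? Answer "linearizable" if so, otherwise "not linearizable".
not linearizable

through event 4 a valid linearization exists; event 5 (#3 responding at time 5) ends that
the completed operations (2 total) allow one real-time order; the atomic register replay rejects it
including or dropping the 1 pending operation (#2) in any combination fails
sample order #1, #3 (pending dropped) stalls at step 2 — #3 r() → 5 has no legal effect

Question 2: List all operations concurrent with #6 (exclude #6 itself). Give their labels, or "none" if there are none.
#5

#6 runs from 10 to 11; window-overlapping ops are concurrent
#1 [1,2]: before
#2 [3,7]: before
#3 [4,5]: before
#4 [6,8]: before
#5 [9,14]: concurrent
#7 [12,13]: after
#8 [15,19]: after
#9 [16,17]: after
#10 [18,20]: after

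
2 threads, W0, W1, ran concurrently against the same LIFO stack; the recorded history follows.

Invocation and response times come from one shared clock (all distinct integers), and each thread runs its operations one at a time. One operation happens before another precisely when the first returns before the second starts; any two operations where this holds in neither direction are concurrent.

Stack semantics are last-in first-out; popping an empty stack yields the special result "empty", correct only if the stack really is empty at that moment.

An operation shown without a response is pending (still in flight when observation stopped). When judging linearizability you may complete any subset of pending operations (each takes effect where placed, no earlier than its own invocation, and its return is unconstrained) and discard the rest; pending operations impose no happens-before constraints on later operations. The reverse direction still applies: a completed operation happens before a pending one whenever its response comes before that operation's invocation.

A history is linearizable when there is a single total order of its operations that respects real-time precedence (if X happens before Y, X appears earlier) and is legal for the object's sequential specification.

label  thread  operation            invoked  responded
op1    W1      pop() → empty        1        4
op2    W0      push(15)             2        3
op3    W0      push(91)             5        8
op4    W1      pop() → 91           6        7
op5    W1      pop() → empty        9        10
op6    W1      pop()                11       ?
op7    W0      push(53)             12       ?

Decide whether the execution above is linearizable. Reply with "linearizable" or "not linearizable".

events 1..9 are fine; event 10 — the response of op5 at time 10 — makes the prefix non-linearizable
the 5 completed operations admit 4 real-time orders; each fails the LIFO stack replay
e.g. op1, op2, op3, op4, op5: illegal at step 5, since op5 pop() → empty cannot apply there
e.g. op1, op2, op4, op3, op5: illegal at step 3, since op4 pop() → 91 cannot apply there

not linearizable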